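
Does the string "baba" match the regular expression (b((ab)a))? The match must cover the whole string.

Split as b·aba: b matches b and ((ab)a) matches aba.

yes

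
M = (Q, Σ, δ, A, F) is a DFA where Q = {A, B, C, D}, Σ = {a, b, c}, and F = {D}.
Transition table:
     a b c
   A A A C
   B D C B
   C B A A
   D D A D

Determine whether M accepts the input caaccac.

accepted

A --c--> C
C --a--> B
B --a--> D
D --c--> D
D --c--> D
D --a--> D
D --c--> D
End in state D, which is an accepting state.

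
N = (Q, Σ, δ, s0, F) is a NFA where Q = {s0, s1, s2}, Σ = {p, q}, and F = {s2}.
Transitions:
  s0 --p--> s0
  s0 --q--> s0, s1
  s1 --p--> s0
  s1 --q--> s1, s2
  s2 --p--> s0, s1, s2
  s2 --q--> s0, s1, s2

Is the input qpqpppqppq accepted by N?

rejected

Start: {s0}
read q: {s0, s1}
read p: {s0}
read q: {s0, s1}
read p: {s0}
read p: {s0}
read p: {s0}
read q: {s0, s1}
read p: {s0}
read p: {s0}
read q: {s0, s1}
Reachable ∩ accepting = {} — empty.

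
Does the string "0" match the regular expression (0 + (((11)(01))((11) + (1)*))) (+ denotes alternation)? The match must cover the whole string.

yes

The left alternative 0 matches 0.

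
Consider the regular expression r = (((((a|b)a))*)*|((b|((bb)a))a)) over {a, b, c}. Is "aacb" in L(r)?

no

Neither ((((a|b)a))*)* nor ((b|((bb)a))a) matches aacb.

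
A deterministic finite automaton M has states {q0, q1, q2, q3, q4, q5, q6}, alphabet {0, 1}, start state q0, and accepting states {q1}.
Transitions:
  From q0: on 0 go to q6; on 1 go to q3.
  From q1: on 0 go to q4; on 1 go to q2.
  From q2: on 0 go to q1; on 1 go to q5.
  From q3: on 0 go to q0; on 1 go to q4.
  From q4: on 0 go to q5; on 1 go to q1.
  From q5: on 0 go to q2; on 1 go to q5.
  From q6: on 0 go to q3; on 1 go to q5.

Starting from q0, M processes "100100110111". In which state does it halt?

q0 --1--> q3
q3 --0--> q0
q0 --0--> q6
q6 --1--> q5
q5 --0--> q2
q2 --0--> q1
q1 --1--> q2
q2 --1--> q5
q5 --0--> q2
q2 --1--> q5
q5 --1--> q5
q5 --1--> q5

q5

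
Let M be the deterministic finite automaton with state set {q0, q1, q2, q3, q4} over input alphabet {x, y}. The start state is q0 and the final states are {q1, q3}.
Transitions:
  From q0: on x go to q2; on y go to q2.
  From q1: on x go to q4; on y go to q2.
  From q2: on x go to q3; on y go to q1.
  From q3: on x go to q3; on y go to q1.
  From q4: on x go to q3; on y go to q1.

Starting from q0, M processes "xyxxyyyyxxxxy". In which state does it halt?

q1

q0 --x--> q2
q2 --y--> q1
q1 --x--> q4
q4 --x--> q3
q3 --y--> q1
q1 --y--> q2
q2 --y--> q1
q1 --y--> q2
q2 --x--> q3
q3 --x--> q3
q3 --x--> q3
q3 --x--> q3
q3 --y--> q1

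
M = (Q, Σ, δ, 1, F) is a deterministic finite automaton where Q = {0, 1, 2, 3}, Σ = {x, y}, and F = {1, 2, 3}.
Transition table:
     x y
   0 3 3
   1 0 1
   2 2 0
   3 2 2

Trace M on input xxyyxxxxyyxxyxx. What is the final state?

2

1 --x--> 0
0 --x--> 3
3 --y--> 2
2 --y--> 0
0 --x--> 3
3 --x--> 2
2 --x--> 2
2 --x--> 2
2 --y--> 0
0 --y--> 3
3 --x--> 2
2 --x--> 2
2 --y--> 0
0 --x--> 3
3 --x--> 2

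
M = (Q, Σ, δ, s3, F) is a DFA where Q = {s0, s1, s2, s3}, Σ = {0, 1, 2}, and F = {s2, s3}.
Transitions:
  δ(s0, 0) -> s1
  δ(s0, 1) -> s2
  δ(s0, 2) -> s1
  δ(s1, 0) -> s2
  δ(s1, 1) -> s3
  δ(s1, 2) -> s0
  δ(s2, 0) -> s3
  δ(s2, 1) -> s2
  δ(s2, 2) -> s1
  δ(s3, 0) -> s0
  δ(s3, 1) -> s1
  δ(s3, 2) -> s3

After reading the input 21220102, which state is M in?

s3 --2--> s3
s3 --1--> s1
s1 --2--> s0
s0 --2--> s1
s1 --0--> s2
s2 --1--> s2
s2 --0--> s3
s3 --2--> s3

s3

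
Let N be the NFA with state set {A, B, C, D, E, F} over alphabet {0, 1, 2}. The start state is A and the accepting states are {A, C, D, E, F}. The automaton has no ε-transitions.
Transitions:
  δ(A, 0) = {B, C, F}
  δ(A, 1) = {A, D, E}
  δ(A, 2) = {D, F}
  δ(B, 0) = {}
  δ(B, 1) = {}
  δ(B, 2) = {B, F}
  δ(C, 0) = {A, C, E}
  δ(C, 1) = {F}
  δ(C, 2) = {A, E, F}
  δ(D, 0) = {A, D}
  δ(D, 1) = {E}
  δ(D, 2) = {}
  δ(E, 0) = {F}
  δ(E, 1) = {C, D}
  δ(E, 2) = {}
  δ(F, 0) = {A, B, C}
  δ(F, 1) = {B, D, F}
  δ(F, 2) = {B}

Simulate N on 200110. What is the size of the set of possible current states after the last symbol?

6

Start: {A}
read 2: {D, F}
read 0: {A, B, C, D}
read 0: {A, B, C, D, E, F}
read 1: {A, B, C, D, E, F}
read 1: {A, B, C, D, E, F}
read 0: {A, B, C, D, E, F}
Final reachable set {A, B, C, D, E, F} has 6 states.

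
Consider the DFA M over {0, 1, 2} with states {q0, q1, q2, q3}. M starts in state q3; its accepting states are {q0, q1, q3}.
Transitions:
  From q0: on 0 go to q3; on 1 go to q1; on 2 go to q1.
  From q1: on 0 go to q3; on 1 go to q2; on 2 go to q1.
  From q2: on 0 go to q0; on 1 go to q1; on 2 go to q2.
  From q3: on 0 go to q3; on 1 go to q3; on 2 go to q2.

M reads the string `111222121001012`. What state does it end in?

q3 --1--> q3
q3 --1--> q3
q3 --1--> q3
q3 --2--> q2
q2 --2--> q2
q2 --2--> q2
q2 --1--> q1
q1 --2--> q1
q1 --1--> q2
q2 --0--> q0
q0 --0--> q3
q3 --1--> q3
q3 --0--> q3
q3 --1--> q3
q3 --2--> q2

q2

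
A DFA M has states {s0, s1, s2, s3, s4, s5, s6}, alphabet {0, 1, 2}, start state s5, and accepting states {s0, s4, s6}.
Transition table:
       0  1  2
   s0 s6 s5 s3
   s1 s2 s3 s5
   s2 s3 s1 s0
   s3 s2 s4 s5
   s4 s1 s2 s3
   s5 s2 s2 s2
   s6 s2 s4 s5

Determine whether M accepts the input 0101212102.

accepted

s5 --0--> s2
s2 --1--> s1
s1 --0--> s2
s2 --1--> s1
s1 --2--> s5
s5 --1--> s2
s2 --2--> s0
s0 --1--> s5
s5 --0--> s2
s2 --2--> s0
End in state s0, which is an accepting state.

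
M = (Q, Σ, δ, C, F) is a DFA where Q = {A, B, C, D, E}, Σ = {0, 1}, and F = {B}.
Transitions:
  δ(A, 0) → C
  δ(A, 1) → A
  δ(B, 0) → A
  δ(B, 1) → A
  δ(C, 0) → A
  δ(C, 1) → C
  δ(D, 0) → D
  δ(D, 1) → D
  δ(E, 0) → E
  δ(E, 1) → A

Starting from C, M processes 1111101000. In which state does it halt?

C

C --1--> C
C --1--> C
C --1--> C
C --1--> C
C --1--> C
C --0--> A
A --1--> A
A --0--> C
C --0--> A
A --0--> C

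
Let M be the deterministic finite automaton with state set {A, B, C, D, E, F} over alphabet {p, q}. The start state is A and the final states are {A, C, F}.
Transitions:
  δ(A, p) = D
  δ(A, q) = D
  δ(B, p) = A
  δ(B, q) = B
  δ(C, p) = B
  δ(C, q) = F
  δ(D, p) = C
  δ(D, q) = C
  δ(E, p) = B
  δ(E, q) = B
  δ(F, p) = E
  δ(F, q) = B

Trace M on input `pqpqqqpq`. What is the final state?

D

A --p--> D
D --q--> C
C --p--> B
B --q--> B
B --q--> B
B --q--> B
B --p--> A
A --q--> D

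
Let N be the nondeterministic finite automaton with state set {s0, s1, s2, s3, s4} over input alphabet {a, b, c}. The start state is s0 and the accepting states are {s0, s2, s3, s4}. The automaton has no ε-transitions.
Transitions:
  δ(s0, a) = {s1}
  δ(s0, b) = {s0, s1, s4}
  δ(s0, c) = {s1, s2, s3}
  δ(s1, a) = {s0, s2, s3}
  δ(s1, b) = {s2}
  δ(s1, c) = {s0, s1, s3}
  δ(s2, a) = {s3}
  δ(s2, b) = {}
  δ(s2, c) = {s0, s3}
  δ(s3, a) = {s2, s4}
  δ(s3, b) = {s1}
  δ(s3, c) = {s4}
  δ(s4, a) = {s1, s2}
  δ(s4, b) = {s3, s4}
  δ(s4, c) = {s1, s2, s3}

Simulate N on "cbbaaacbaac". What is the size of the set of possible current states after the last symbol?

Start: {s0}
read c: {s1, s2, s3}
read b: {s1, s2}
read b: {s2}
read a: {s3}
read a: {s2, s4}
read a: {s1, s2, s3}
read c: {s0, s1, s3, s4}
read b: {s0, s1, s2, s3, s4}
read a: {s0, s1, s2, s3, s4}
read a: {s0, s1, s2, s3, s4}
read c: {s0, s1, s2, s3, s4}
Final reachable set {s0, s1, s2, s3, s4} has 5 states.

5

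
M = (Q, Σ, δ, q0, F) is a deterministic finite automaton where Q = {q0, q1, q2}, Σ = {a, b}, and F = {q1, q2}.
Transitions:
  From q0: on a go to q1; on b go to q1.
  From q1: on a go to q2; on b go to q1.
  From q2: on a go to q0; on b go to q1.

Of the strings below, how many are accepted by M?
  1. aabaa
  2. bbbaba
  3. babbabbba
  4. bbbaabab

aabaa: rejected
bbbaba: accepted
babbabbba: accepted
bbbaabab: accepted

3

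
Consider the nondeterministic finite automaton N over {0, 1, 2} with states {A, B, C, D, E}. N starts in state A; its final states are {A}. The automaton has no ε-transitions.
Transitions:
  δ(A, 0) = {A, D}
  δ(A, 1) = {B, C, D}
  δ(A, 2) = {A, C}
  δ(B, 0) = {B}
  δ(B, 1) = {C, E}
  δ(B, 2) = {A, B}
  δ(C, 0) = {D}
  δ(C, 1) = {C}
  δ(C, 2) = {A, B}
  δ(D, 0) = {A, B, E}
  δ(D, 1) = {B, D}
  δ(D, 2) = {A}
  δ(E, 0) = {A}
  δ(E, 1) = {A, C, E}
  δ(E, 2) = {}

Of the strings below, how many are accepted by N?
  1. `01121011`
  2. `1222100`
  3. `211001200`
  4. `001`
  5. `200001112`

`01121011`: accepted
`1222100`: accepted
`211001200`: accepted
`001`: accepted
`200001112`: accepted

5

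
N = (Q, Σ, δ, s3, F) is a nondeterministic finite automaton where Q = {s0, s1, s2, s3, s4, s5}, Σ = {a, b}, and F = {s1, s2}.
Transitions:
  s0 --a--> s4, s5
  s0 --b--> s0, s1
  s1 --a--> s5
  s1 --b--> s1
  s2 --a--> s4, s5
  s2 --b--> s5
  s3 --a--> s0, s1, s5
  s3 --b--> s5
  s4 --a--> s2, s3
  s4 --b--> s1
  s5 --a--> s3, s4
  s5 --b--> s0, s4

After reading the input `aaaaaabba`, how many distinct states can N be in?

4

Start: {s3}
read a: {s0, s1, s5}
read a: {s3, s4, s5}
read a: {s0, s1, s2, s3, s4, s5}
read a: {s0, s1, s2, s3, s4, s5}
read a: {s0, s1, s2, s3, s4, s5}
read a: {s0, s1, s2, s3, s4, s5}
read b: {s0, s1, s4, s5}
read b: {s0, s1, s4}
read a: {s2, s3, s4, s5}
Final reachable set {s2, s3, s4, s5} has 4 states.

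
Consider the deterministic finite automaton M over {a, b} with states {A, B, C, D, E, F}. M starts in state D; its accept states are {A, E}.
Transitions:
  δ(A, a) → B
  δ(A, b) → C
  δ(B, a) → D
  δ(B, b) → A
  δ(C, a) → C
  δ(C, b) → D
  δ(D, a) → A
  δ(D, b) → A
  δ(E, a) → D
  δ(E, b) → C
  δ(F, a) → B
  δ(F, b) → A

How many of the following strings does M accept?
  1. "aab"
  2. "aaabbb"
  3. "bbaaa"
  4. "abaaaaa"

1

"aab": accepted
"aaabbb": rejected
"bbaaa": rejected
"abaaaaa": rejected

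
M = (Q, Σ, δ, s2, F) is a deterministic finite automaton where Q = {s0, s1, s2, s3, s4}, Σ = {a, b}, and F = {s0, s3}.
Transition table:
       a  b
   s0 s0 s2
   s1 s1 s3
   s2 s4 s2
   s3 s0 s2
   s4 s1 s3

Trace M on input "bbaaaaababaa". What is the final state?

s2 --b--> s2
s2 --b--> s2
s2 --a--> s4
s4 --a--> s1
s1 --a--> s1
s1 --a--> s1
s1 --a--> s1
s1 --b--> s3
s3 --a--> s0
s0 --b--> s2
s2 --a--> s4
s4 --a--> s1

s1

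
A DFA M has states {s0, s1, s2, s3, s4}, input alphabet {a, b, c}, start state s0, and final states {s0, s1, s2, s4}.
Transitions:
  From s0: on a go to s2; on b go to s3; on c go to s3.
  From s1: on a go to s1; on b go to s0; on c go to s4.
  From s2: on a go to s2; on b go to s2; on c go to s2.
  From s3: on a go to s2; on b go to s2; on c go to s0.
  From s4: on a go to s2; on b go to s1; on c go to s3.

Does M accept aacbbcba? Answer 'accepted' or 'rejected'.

accepted

s0 --a--> s2
s2 --a--> s2
s2 --c--> s2
s2 --b--> s2
s2 --b--> s2
s2 --c--> s2
s2 --b--> s2
s2 --a--> s2
End in state s2, which is an accepting state.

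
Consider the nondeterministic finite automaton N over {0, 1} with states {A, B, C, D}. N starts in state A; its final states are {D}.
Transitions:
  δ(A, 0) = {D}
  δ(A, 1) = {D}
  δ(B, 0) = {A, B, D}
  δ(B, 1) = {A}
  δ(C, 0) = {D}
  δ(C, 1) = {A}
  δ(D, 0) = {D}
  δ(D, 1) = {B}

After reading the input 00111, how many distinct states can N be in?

1

Start: {A}
read 0: {D}
read 0: {D}
read 1: {B}
read 1: {A}
read 1: {D}
Final reachable set {D} has 1 state.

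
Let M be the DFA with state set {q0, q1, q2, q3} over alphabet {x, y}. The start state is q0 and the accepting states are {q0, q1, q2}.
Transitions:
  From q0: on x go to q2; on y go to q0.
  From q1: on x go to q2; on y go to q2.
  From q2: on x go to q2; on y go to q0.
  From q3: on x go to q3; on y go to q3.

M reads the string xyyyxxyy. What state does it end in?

q0

q0 --x--> q2
q2 --y--> q0
q0 --y--> q0
q0 --y--> q0
q0 --x--> q2
q2 --x--> q2
q2 --y--> q0
q0 --y--> q0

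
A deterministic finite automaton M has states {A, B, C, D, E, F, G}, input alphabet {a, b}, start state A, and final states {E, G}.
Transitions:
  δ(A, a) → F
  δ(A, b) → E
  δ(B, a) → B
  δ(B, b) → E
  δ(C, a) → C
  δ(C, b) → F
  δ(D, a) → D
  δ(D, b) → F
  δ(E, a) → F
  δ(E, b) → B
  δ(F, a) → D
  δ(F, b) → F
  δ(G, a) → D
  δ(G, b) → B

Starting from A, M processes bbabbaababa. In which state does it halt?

A --b--> E
E --b--> B
B --a--> B
B --b--> E
E --b--> B
B --a--> B
B --a--> B
B --b--> E
E --a--> F
F --b--> F
F --a--> D

D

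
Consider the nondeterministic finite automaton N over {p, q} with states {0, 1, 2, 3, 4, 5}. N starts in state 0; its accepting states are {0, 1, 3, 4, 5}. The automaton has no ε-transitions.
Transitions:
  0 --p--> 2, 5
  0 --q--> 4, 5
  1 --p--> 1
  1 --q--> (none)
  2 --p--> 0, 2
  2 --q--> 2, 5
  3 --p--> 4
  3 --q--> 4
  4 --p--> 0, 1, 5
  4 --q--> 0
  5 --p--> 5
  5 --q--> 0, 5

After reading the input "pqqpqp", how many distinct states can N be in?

4

Start: {0}
read p: {2, 5}
read q: {0, 2, 5}
read q: {0, 2, 4, 5}
read p: {0, 1, 2, 5}
read q: {0, 2, 4, 5}
read p: {0, 1, 2, 5}
Final reachable set {0, 1, 2, 5} has 4 states.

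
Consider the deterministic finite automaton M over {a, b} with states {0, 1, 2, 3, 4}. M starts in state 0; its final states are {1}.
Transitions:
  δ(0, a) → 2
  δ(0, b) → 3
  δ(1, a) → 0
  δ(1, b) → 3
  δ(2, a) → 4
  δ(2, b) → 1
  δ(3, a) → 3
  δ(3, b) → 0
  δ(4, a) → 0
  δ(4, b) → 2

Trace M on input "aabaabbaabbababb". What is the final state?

0 --a--> 2
2 --a--> 4
4 --b--> 2
2 --a--> 4
4 --a--> 0
0 --b--> 3
3 --b--> 0
0 --a--> 2
2 --a--> 4
4 --b--> 2
2 --b--> 1
1 --a--> 0
0 --b--> 3
3 --a--> 3
3 --b--> 0
0 --b--> 3

3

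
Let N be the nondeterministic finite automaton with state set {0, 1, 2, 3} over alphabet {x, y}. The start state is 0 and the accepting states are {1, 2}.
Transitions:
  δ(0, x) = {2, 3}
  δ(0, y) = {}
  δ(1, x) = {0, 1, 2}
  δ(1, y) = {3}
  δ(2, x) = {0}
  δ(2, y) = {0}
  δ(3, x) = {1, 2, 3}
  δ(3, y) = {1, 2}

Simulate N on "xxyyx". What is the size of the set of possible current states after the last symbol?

Start: {0}
read x: {2, 3}
read x: {0, 1, 2, 3}
read y: {0, 1, 2, 3}
read y: {0, 1, 2, 3}
read x: {0, 1, 2, 3}
Final reachable set {0, 1, 2, 3} has 4 states.

4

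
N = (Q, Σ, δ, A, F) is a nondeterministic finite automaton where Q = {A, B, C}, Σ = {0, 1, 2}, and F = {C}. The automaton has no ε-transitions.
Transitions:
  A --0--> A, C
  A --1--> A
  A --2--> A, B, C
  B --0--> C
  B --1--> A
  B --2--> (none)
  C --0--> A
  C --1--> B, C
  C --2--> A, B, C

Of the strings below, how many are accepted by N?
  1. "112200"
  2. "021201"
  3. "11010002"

3

"112200": accepted
"021201": accepted
"11010002": accepted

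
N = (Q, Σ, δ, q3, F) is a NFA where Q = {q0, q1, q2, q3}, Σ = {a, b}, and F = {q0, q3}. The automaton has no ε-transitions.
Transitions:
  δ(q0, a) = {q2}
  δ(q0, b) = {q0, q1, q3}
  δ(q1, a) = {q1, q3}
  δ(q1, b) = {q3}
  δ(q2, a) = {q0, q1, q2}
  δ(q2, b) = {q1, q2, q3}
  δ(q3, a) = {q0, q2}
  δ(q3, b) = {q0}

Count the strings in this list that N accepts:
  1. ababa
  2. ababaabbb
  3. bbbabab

3

ababa: accepted
ababaabbb: accepted
bbbabab: accepted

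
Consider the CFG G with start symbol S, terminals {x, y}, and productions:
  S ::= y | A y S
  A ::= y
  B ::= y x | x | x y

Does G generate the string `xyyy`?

no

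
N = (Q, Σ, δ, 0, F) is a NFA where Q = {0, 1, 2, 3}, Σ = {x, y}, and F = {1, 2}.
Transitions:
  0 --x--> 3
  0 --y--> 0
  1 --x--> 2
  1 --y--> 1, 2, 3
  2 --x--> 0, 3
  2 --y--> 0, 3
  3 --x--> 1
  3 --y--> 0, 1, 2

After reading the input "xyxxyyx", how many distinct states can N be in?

4

Start: {0}
read x: {3}
read y: {0, 1, 2}
read x: {0, 2, 3}
read x: {0, 1, 3}
read y: {0, 1, 2, 3}
read y: {0, 1, 2, 3}
read x: {0, 1, 2, 3}
Final reachable set {0, 1, 2, 3} has 4 states.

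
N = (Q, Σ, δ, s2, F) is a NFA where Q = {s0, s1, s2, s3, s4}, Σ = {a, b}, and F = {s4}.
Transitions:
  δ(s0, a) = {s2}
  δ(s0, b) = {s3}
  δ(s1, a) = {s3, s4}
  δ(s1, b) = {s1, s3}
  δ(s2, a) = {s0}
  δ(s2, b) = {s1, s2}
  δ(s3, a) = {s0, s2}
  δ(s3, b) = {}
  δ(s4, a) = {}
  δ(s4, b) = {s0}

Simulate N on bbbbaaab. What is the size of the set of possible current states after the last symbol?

Start: {s2}
read b: {s1, s2}
read b: {s1, s2, s3}
read b: {s1, s2, s3}
read b: {s1, s2, s3}
read a: {s0, s2, s3, s4}
read a: {s0, s2}
read a: {s0, s2}
read b: {s1, s2, s3}
Final reachable set {s1, s2, s3} has 3 states.

3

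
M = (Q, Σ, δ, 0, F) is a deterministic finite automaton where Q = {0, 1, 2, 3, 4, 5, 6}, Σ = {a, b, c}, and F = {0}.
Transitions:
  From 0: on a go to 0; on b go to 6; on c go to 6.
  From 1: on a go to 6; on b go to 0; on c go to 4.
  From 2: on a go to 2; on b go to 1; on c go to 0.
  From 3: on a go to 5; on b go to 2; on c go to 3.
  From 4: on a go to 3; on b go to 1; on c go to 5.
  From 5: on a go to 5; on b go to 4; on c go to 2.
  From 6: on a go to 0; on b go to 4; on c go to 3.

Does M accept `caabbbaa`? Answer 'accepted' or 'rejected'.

accepted

0 --c--> 6
6 --a--> 0
0 --a--> 0
0 --b--> 6
6 --b--> 4
4 --b--> 1
1 --a--> 6
6 --a--> 0
End in state 0, which is an accepting state.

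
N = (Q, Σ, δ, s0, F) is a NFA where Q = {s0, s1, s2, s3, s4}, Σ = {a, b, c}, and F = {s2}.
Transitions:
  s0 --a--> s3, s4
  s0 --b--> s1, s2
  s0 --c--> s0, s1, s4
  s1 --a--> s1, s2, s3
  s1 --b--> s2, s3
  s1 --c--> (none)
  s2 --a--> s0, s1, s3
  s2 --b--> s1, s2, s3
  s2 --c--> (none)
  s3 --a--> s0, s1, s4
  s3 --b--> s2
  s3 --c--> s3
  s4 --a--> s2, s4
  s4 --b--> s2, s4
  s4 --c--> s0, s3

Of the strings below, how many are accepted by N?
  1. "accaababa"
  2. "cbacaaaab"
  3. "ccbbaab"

"accaababa": accepted
"cbacaaaab": accepted
"ccbbaab": accepted

3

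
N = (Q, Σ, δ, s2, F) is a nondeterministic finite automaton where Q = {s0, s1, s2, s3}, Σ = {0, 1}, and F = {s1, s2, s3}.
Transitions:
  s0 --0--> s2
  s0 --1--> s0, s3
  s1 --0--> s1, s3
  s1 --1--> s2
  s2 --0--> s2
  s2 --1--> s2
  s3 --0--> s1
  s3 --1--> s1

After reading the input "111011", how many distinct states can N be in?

1

Start: {s2}
read 1: {s2}
read 1: {s2}
read 1: {s2}
read 0: {s2}
read 1: {s2}
read 1: {s2}
Final reachable set {s2} has 1 state.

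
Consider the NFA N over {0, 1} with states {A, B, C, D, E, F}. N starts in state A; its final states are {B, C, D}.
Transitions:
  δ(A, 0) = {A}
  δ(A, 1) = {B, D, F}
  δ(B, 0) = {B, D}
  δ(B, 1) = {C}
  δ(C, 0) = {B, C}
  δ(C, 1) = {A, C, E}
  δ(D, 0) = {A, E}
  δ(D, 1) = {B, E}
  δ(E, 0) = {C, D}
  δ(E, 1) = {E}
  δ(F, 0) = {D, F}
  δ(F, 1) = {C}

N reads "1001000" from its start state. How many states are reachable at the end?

6

Start: {A}
read 1: {B, D, F}
read 0: {A, B, D, E, F}
read 0: {A, B, C, D, E, F}
read 1: {A, B, C, D, E, F}
read 0: {A, B, C, D, E, F}
read 0: {A, B, C, D, E, F}
read 0: {A, B, C, D, E, F}
Final reachable set {A, B, C, D, E, F} has 6 states.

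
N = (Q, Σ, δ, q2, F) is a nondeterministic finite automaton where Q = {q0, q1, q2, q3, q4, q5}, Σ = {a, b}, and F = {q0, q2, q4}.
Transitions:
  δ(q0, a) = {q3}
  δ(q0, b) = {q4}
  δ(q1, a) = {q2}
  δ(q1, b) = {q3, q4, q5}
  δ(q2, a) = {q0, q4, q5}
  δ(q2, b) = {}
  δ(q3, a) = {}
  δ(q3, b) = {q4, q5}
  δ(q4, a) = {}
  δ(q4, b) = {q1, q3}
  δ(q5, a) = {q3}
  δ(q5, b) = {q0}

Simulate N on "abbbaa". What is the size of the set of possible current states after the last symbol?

Start: {q2}
read a: {q0, q4, q5}
read b: {q0, q1, q3, q4}
read b: {q1, q3, q4, q5}
read b: {q0, q1, q3, q4, q5}
read a: {q2, q3}
read a: {q0, q4, q5}
Final reachable set {q0, q4, q5} has 3 states.

3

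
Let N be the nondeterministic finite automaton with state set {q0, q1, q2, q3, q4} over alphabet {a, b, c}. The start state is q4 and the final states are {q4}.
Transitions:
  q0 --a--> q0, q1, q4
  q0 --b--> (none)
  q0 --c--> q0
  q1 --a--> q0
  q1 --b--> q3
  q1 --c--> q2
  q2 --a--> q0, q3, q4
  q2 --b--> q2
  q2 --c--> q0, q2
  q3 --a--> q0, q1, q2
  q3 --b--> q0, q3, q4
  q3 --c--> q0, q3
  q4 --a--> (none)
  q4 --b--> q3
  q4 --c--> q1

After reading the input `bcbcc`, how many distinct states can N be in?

Start: {q4}
read b: {q3}
read c: {q0, q3}
read b: {q0, q3, q4}
read c: {q0, q1, q3}
read c: {q0, q2, q3}
Final reachable set {q0, q2, q3} has 3 states.

3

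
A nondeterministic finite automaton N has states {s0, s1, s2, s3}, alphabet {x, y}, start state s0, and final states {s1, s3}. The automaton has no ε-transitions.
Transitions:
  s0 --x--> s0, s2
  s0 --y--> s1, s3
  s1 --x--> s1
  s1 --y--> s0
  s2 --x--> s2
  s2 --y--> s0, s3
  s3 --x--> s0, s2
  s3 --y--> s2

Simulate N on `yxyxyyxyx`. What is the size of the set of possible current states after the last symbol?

Start: {s0}
read y: {s1, s3}
read x: {s0, s1, s2}
read y: {s0, s1, s3}
read x: {s0, s1, s2}
read y: {s0, s1, s3}
read y: {s0, s1, s2, s3}
read x: {s0, s1, s2}
read y: {s0, s1, s3}
read x: {s0, s1, s2}
Final reachable set {s0, s1, s2} has 3 states.

3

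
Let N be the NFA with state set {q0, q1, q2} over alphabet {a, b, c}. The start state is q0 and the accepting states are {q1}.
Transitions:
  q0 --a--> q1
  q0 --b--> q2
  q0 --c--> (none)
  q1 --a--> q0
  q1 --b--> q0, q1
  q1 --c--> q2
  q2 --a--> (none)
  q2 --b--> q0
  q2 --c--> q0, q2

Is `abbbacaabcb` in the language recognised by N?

rejected

Start: {q0}
read a: {q1}
read b: {q0, q1}
read b: {q0, q1, q2}
read b: {q0, q1, q2}
read a: {q0, q1}
read c: {q2}
read a: {}
The reachable set is empty and stays empty for the remaining 4 symbols.
Reachable ∩ accepting = {} — empty.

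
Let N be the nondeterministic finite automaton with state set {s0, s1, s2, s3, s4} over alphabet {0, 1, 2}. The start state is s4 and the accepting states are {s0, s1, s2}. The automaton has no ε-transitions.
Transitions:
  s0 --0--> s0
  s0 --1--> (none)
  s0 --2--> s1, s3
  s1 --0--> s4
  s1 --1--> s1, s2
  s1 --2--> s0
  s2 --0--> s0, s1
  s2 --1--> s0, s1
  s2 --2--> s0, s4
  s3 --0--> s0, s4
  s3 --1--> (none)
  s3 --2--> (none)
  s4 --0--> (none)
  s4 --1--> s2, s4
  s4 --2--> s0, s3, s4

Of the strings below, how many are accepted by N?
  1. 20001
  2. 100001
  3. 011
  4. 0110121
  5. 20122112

1

20001: rejected
100001: rejected
011: rejected
0110121: rejected
20122112: accepted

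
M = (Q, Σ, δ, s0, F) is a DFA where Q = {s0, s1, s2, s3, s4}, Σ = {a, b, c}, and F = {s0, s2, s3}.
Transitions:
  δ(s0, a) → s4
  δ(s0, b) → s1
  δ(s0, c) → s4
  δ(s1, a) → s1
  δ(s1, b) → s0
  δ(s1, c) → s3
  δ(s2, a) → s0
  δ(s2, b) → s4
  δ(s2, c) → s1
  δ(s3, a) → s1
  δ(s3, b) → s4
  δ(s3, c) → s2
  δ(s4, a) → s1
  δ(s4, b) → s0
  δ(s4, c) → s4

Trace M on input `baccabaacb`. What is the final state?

s4

s0 --b--> s1
s1 --a--> s1
s1 --c--> s3
s3 --c--> s2
s2 --a--> s0
s0 --b--> s1
s1 --a--> s1
s1 --a--> s1
s1 --c--> s3
s3 --b--> s4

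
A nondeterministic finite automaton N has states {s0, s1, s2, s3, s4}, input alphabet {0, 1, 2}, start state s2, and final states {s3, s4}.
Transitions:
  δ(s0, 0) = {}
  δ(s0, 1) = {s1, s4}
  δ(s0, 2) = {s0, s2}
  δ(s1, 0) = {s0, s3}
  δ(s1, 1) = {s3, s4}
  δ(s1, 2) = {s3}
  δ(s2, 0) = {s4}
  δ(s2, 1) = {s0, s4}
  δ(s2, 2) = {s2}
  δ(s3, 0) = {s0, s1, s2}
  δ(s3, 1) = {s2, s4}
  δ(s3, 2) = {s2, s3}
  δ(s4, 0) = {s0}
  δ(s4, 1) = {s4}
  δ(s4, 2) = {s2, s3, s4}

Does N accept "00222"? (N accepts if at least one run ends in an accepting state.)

rejected

Start: {s2}
read 0: {s4}
read 0: {s0}
read 2: {s0, s2}
read 2: {s0, s2}
read 2: {s0, s2}
Reachable ∩ accepting = {} — empty.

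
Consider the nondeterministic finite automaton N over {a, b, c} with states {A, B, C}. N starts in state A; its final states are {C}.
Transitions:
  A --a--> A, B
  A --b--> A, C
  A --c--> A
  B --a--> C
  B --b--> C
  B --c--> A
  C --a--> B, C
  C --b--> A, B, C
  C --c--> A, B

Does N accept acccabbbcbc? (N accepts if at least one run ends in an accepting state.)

Start: {A}
read a: {A, B}
read c: {A}
read c: {A}
read c: {A}
read a: {A, B}
read b: {A, C}
read b: {A, B, C}
read b: {A, B, C}
read c: {A, B}
read b: {A, C}
read c: {A, B}
Reachable ∩ accepting = {} — empty.

rejected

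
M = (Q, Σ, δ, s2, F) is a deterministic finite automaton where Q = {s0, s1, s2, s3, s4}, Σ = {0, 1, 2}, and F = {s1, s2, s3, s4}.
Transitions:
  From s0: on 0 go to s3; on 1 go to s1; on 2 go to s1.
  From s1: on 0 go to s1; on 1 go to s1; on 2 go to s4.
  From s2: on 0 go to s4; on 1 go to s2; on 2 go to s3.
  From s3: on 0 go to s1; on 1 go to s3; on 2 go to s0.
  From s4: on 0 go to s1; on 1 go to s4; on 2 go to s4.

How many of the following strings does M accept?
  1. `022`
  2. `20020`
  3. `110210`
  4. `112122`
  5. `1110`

`022`: accepted
`20020`: accepted
`110210`: accepted
`112122`: accepted
`1110`: accepted

5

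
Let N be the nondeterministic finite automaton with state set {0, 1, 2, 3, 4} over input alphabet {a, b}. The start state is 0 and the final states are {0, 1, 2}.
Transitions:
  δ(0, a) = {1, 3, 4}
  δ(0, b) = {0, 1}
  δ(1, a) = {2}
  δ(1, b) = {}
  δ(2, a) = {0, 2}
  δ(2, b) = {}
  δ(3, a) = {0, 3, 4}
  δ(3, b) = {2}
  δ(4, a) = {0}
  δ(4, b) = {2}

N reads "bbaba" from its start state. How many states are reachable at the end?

Start: {0}
read b: {0, 1}
read b: {0, 1}
read a: {1, 2, 3, 4}
read b: {2}
read a: {0, 2}
Final reachable set {0, 2} has 2 states.

2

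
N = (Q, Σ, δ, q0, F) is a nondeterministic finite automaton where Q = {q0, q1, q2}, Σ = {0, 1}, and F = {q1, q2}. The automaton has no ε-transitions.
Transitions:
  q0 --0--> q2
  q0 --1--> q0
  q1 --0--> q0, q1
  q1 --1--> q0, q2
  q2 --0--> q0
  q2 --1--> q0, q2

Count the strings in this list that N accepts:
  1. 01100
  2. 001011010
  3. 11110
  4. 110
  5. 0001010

01100: accepted
001011010: accepted
11110: accepted
110: accepted
0001010: accepted

5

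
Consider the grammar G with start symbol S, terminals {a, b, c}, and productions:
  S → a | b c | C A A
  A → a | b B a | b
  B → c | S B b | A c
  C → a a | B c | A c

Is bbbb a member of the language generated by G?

no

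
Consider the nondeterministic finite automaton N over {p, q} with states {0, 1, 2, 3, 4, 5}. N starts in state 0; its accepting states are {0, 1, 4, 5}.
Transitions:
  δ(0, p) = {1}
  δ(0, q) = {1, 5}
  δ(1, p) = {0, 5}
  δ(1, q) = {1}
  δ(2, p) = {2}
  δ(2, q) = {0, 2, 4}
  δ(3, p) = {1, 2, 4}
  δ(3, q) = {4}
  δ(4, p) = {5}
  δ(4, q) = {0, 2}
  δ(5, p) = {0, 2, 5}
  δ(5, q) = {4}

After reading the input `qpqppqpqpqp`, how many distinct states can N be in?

Start: {0}
read q: {1, 5}
read p: {0, 2, 5}
read q: {0, 1, 2, 4, 5}
read p: {0, 1, 2, 5}
read p: {0, 1, 2, 5}
read q: {0, 1, 2, 4, 5}
read p: {0, 1, 2, 5}
read q: {0, 1, 2, 4, 5}
read p: {0, 1, 2, 5}
read q: {0, 1, 2, 4, 5}
read p: {0, 1, 2, 5}
Final reachable set {0, 1, 2, 5} has 4 states.

4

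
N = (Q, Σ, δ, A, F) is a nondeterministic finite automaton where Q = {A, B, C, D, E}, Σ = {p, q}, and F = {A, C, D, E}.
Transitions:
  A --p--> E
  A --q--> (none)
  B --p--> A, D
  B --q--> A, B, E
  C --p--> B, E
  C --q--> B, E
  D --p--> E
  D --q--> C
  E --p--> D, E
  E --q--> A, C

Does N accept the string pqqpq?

Start: {A}
read p: {E}
read q: {A, C}
read q: {B, E}
read p: {A, D, E}
read q: {A, C}
Reachable ∩ accepting = {A, C} — nonempty.

accepted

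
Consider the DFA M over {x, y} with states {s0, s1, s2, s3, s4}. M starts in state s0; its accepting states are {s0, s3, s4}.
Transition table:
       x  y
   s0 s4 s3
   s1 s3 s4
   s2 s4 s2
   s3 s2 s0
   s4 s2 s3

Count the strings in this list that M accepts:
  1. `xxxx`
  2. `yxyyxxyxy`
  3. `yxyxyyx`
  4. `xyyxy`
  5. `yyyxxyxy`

`xxxx`: rejected
`yxyyxxyxy`: accepted
`yxyxyyx`: accepted
`xyyxy`: accepted
`yyyxxyxy`: rejected

3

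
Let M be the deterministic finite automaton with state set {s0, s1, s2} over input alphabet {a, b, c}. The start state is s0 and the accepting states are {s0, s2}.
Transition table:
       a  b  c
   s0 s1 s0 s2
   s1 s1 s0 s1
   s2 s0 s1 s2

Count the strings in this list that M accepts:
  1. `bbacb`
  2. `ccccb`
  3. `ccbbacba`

1

`bbacb`: accepted
`ccccb`: rejected
`ccbbacba`: rejected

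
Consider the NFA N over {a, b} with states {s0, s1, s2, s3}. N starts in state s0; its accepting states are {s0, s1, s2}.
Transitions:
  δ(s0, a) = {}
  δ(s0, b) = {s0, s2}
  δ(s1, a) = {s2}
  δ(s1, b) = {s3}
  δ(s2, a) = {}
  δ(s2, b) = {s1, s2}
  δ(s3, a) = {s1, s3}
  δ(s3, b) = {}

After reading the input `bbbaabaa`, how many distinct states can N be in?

Start: {s0}
read b: {s0, s2}
read b: {s0, s1, s2}
read b: {s0, s1, s2, s3}
read a: {s1, s2, s3}
read a: {s1, s2, s3}
read b: {s1, s2, s3}
read a: {s1, s2, s3}
read a: {s1, s2, s3}
Final reachable set {s1, s2, s3} has 3 states.

3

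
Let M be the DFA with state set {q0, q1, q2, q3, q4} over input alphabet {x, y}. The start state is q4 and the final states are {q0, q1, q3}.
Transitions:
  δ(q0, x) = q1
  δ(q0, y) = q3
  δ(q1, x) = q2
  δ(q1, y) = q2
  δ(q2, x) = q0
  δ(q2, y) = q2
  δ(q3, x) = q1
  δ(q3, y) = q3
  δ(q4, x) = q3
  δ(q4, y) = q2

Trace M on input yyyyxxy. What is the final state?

q4 --y--> q2
q2 --y--> q2
q2 --y--> q2
q2 --y--> q2
q2 --x--> q0
q0 --x--> q1
q1 --y--> q2

q2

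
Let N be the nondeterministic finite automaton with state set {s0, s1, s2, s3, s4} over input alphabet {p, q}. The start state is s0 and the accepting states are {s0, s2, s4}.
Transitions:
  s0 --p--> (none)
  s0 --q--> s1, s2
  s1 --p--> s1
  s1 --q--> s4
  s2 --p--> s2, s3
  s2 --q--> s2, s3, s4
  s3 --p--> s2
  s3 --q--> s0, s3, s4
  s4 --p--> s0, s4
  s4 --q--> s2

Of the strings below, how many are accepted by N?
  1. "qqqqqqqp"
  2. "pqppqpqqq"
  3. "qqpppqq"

"qqqqqqqp": accepted
"pqppqpqqq": rejected
"qqpppqq": accepted

2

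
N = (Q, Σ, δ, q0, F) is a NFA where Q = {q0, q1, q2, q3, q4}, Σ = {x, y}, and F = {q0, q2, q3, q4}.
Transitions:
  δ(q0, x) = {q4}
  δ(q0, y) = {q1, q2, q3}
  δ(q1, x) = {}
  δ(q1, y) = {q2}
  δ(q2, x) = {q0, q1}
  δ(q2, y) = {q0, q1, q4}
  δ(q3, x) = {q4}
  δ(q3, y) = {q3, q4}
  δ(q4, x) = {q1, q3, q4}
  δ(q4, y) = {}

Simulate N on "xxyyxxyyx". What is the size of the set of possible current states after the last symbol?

Start: {q0}
read x: {q4}
read x: {q1, q3, q4}
read y: {q2, q3, q4}
read y: {q0, q1, q3, q4}
read x: {q1, q3, q4}
read x: {q1, q3, q4}
read y: {q2, q3, q4}
read y: {q0, q1, q3, q4}
read x: {q1, q3, q4}
Final reachable set {q1, q3, q4} has 3 states.

3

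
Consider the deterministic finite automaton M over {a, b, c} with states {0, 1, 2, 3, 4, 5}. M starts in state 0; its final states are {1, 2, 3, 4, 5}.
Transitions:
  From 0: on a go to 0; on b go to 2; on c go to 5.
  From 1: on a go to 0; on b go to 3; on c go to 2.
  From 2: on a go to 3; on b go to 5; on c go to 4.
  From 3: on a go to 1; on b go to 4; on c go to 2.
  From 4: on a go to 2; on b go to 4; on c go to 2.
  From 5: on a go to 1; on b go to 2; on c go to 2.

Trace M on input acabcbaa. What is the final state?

0 --a--> 0
0 --c--> 5
5 --a--> 1
1 --b--> 3
3 --c--> 2
2 --b--> 5
5 --a--> 1
1 --a--> 0

0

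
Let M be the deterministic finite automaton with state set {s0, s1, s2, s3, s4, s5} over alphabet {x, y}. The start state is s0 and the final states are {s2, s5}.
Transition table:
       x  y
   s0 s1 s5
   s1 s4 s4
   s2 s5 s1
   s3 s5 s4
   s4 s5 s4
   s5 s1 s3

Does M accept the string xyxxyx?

accepted

s0 --x--> s1
s1 --y--> s4
s4 --x--> s5
s5 --x--> s1
s1 --y--> s4
s4 --x--> s5
End in state s5, which is an accepting state.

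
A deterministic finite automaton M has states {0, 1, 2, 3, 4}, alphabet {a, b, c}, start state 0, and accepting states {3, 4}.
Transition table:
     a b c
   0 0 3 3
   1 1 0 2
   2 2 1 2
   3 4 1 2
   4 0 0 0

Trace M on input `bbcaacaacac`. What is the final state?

2

0 --b--> 3
3 --b--> 1
1 --c--> 2
2 --a--> 2
2 --a--> 2
2 --c--> 2
2 --a--> 2
2 --a--> 2
2 --c--> 2
2 --a--> 2
2 --c--> 2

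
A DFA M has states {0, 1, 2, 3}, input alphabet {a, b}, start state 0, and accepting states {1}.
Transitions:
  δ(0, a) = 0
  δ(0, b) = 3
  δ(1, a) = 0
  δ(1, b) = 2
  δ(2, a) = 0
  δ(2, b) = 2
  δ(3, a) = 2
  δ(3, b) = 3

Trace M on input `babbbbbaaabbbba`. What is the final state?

2

0 --b--> 3
3 --a--> 2
2 --b--> 2
2 --b--> 2
2 --b--> 2
2 --b--> 2
2 --b--> 2
2 --a--> 0
0 --a--> 0
0 --a--> 0
0 --b--> 3
3 --b--> 3
3 --b--> 3
3 --b--> 3
3 --a--> 2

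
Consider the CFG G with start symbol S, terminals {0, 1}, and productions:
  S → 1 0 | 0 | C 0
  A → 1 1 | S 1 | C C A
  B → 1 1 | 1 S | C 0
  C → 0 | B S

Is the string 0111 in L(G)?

no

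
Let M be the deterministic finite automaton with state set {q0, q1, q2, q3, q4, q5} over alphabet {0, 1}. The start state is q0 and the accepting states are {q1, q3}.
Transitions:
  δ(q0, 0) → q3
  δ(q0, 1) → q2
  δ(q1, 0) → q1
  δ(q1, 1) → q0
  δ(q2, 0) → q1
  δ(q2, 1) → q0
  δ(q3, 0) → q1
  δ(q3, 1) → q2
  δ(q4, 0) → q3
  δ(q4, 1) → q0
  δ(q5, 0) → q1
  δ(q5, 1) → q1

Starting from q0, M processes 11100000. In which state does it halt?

q1

q0 --1--> q2
q2 --1--> q0
q0 --1--> q2
q2 --0--> q1
q1 --0--> q1
q1 --0--> q1
q1 --0--> q1
q1 --0--> q1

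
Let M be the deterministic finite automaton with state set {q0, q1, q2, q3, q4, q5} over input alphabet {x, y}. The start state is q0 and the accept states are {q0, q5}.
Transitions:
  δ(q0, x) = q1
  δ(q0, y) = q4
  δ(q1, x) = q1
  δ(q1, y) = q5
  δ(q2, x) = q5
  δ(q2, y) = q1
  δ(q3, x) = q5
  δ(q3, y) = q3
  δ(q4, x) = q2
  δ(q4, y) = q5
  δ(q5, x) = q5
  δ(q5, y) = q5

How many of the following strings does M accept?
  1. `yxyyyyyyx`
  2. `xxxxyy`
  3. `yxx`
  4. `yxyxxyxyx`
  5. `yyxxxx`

`yxyyyyyyx`: accepted
`xxxxyy`: accepted
`yxx`: accepted
`yxyxxyxyx`: accepted
`yyxxxx`: accepted

5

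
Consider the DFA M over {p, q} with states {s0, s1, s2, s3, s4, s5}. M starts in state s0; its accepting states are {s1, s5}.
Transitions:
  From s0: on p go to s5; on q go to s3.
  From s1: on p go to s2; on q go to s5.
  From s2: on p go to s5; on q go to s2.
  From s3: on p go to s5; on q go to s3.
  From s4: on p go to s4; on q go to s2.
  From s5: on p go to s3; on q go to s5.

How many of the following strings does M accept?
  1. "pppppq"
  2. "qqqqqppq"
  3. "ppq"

"pppppq": accepted
"qqqqqppq": rejected
"ppq": rejected

1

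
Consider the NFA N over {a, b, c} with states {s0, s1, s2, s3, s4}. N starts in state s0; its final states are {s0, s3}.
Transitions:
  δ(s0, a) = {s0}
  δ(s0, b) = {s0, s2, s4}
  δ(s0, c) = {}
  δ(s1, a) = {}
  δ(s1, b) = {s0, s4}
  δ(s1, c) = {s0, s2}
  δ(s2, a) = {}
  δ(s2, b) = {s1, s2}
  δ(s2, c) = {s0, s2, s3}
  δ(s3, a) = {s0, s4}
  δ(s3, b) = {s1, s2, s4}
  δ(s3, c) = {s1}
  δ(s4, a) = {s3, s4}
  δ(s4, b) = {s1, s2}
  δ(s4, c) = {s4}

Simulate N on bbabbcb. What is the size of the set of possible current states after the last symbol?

4

Start: {s0}
read b: {s0, s2, s4}
read b: {s0, s1, s2, s4}
read a: {s0, s3, s4}
read b: {s0, s1, s2, s4}
read b: {s0, s1, s2, s4}
read c: {s0, s2, s3, s4}
read b: {s0, s1, s2, s4}
Final reachable set {s0, s1, s2, s4} has 4 states.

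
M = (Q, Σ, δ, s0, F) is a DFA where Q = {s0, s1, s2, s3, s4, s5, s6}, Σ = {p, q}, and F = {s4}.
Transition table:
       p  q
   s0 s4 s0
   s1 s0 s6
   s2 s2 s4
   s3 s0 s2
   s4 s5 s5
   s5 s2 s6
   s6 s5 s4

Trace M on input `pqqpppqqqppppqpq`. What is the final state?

s6

s0 --p--> s4
s4 --q--> s5
s5 --q--> s6
s6 --p--> s5
s5 --p--> s2
s2 --p--> s2
s2 --q--> s4
s4 --q--> s5
s5 --q--> s6
s6 --p--> s5
s5 --p--> s2
s2 --p--> s2
s2 --p--> s2
s2 --q--> s4
s4 --p--> s5
s5 --q--> s6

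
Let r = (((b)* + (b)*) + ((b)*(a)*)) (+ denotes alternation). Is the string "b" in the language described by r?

The left alternative ((b)*+(b)*) matches b.

yes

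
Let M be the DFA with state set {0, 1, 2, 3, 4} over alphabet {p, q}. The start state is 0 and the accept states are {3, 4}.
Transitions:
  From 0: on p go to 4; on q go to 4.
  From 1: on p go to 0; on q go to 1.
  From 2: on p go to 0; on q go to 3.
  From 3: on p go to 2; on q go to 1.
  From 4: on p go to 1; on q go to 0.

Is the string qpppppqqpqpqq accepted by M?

0 --q--> 4
4 --p--> 1
1 --p--> 0
0 --p--> 4
4 --p--> 1
1 --p--> 0
0 --q--> 4
4 --q--> 0
0 --p--> 4
4 --q--> 0
0 --p--> 4
4 --q--> 0
0 --q--> 4
End in state 4, which is an accepting state.

accepted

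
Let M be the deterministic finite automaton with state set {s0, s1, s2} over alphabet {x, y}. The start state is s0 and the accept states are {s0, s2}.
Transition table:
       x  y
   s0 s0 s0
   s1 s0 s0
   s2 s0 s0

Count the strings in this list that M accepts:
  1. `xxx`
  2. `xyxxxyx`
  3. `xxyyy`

3

`xxx`: accepted
`xyxxxyx`: accepted
`xxyyy`: accepted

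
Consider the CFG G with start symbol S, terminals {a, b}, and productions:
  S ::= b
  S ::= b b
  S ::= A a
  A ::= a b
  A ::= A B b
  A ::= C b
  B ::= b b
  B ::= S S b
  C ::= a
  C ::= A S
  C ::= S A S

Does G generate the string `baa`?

no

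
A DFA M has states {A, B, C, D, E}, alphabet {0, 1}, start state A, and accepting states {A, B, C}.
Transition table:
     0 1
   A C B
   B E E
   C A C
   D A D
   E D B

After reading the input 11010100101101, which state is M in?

D

A --1--> B
B --1--> E
E --0--> D
D --1--> D
D --0--> A
A --1--> B
B --0--> E
E --0--> D
D --1--> D
D --0--> A
A --1--> B
B --1--> E
E --0--> D
D --1--> D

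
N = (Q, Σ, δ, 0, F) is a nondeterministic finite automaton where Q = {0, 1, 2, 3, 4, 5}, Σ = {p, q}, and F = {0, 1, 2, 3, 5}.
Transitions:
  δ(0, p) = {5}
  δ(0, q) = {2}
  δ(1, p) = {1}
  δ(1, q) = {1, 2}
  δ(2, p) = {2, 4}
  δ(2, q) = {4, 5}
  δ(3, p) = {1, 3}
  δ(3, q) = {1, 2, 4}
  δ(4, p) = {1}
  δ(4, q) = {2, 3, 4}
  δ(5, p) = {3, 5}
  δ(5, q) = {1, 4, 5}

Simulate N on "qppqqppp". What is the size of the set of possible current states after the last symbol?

5

Start: {0}
read q: {2}
read p: {2, 4}
read p: {1, 2, 4}
read q: {1, 2, 3, 4, 5}
read q: {1, 2, 3, 4, 5}
read p: {1, 2, 3, 4, 5}
read p: {1, 2, 3, 4, 5}
read p: {1, 2, 3, 4, 5}
Final reachable set {1, 2, 3, 4, 5} has 5 states.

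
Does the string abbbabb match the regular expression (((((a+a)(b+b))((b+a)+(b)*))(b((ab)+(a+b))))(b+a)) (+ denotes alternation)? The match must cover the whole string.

Split as abbbab·b: ((((a+a)(b+b))((b+a)+(b)*))(b((ab)+(a+b)))) matches abbbab and (b+a) matches b.

yes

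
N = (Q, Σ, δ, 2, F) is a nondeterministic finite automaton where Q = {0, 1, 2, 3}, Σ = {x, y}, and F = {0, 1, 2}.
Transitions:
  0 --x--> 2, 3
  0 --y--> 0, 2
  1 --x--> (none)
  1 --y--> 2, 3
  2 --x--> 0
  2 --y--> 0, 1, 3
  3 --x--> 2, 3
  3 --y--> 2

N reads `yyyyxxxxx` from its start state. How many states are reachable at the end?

3

Start: {2}
read y: {0, 1, 3}
read y: {0, 2, 3}
read y: {0, 1, 2, 3}
read y: {0, 1, 2, 3}
read x: {0, 2, 3}
read x: {0, 2, 3}
read x: {0, 2, 3}
read x: {0, 2, 3}
read x: {0, 2, 3}
Final reachable set {0, 2, 3} has 3 states.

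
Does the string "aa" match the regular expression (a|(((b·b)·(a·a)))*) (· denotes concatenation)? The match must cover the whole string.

no

Neither a nor (((b·b)·(a·a)))* matches aa.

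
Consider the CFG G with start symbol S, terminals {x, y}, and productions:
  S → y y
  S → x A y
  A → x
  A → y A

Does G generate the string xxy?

S ⇒ xAy ⇒ xxy

yes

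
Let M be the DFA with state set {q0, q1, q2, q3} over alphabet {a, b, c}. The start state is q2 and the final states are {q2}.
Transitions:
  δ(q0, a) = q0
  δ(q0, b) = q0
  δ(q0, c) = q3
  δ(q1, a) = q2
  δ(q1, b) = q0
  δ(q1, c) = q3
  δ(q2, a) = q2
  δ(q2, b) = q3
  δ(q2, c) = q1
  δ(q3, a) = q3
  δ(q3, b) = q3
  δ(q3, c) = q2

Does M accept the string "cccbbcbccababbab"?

rejected

q2 --c--> q1
q1 --c--> q3
q3 --c--> q2
q2 --b--> q3
q3 --b--> q3
q3 --c--> q2
q2 --b--> q3
q3 --c--> q2
q2 --c--> q1
q1 --a--> q2
q2 --b--> q3
q3 --a--> q3
q3 --b--> q3
q3 --b--> q3
q3 --a--> q3
q3 --b--> q3
End in state q3, which is not an accepting state.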